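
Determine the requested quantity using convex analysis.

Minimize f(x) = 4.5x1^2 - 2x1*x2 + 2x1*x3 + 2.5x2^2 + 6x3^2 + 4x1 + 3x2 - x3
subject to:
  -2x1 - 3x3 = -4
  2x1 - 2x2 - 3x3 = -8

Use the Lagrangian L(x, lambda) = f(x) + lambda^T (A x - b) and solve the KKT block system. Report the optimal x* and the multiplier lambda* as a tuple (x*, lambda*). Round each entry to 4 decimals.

Form the Lagrangian:
  L(x, lambda) = (1/2) x^T Q x + c^T x + lambda^T (A x - b)
Stationarity (grad_x L = 0): Q x + c + A^T lambda = 0.
Primal feasibility: A x = b.

This gives the KKT block system:
  [ Q   A^T ] [ x     ]   [-c ]
  [ A    0  ] [ lambda ] = [ b ]

Solving the linear system:
  x*      = (-0.7887, 0.4225, 1.8592)
  lambda* = (3.2324, 3.3451)
  f(x*)   = 17.9718

x* = (-0.7887, 0.4225, 1.8592), lambda* = (3.2324, 3.3451)


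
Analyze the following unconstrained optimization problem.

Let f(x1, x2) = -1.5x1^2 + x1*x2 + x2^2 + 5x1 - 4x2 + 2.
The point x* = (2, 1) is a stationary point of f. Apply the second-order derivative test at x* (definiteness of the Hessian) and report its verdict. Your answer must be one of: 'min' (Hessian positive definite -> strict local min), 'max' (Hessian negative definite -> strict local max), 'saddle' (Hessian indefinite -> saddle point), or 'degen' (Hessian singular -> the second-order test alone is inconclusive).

Compute the Hessian H = grad^2 f:
  H = [[-3, 1], [1, 2]]
Verify stationarity: grad f(x*) = H x* + g = (0, 0).
Eigenvalues of H: -3.1926, 2.1926.
Eigenvalues have mixed signs, so H is indefinite -> x* is a saddle point.

saddle


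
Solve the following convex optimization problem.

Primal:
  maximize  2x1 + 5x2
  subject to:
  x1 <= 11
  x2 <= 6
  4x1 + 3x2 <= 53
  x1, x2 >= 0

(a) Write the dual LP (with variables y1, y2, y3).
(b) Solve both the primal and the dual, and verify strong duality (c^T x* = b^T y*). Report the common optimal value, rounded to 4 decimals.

The standard primal-dual pair for 'max c^T x s.t. A x <= b, x >= 0' is:
  Dual:  min b^T y  s.t.  A^T y >= c,  y >= 0.

So the dual LP is:
  minimize  11y1 + 6y2 + 53y3
  subject to:
    y1 + 4y3 >= 2
    y2 + 3y3 >= 5
    y1, y2, y3 >= 0

Solving the primal: x* = (8.75, 6).
  primal value c^T x* = 47.5.
Solving the dual: y* = (0, 3.5, 0.5).
  dual value b^T y* = 47.5.
Strong duality: c^T x* = b^T y*. Confirmed.

47.5


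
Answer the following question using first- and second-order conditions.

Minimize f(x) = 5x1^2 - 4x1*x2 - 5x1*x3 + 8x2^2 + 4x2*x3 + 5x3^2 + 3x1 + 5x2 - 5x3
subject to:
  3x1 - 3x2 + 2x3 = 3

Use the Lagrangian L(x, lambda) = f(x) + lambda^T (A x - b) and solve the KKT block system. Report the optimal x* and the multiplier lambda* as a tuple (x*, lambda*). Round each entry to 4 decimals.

Form the Lagrangian:
  L(x, lambda) = (1/2) x^T Q x + c^T x + lambda^T (A x - b)
Stationarity (grad_x L = 0): Q x + c + A^T lambda = 0.
Primal feasibility: A x = b.

This gives the KKT block system:
  [ Q   A^T ] [ x     ]   [-c ]
  [ A    0  ] [ lambda ] = [ b ]

Solving the linear system:
  x*      = (-0.0692, -0.5696, 0.7493)
  lambda* = (-0.2801)
  f(x*)   = -2.9809

x* = (-0.0692, -0.5696, 0.7493), lambda* = (-0.2801)


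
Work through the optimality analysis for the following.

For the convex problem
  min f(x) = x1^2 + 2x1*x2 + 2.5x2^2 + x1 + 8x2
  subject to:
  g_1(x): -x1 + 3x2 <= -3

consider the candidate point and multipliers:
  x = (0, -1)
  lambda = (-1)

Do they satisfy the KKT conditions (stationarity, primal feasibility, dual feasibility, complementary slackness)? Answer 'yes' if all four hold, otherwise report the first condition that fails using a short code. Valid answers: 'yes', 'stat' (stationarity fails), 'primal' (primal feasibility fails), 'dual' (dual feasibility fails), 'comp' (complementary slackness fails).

Gradient of f: grad f(x) = Q x + c = (-1, 3)
Constraint values g_i(x) = a_i^T x - b_i:
  g_1((0, -1)) = 0
Stationarity residual: grad f(x) + sum_i lambda_i a_i = (0, 0)
  -> stationarity OK
Primal feasibility (all g_i <= 0): OK
Dual feasibility (all lambda_i >= 0): FAILS
Complementary slackness (lambda_i * g_i(x) = 0 for all i): OK

Verdict: the first failing condition is dual_feasibility -> dual.

dual


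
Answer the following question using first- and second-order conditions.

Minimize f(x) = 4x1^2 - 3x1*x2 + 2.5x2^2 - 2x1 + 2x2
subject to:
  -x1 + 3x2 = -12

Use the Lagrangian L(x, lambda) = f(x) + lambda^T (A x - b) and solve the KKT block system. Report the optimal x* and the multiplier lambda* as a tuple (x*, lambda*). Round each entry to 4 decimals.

Form the Lagrangian:
  L(x, lambda) = (1/2) x^T Q x + c^T x + lambda^T (A x - b)
Stationarity (grad_x L = 0): Q x + c + A^T lambda = 0.
Primal feasibility: A x = b.

This gives the KKT block system:
  [ Q   A^T ] [ x     ]   [-c ]
  [ A    0  ] [ lambda ] = [ b ]

Solving the linear system:
  x*      = (-0.6102, -4.2034)
  lambda* = (5.7288)
  f(x*)   = 30.7797

x* = (-0.6102, -4.2034), lambda* = (5.7288)


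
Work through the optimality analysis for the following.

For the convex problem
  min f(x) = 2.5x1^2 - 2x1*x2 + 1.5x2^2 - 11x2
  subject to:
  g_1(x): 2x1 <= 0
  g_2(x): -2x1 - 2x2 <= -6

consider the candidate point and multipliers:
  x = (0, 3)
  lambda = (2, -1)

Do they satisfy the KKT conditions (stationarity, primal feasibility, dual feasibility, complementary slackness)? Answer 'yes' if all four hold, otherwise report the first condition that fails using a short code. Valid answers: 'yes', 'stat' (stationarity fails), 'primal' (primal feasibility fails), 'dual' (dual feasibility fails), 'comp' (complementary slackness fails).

Gradient of f: grad f(x) = Q x + c = (-6, -2)
Constraint values g_i(x) = a_i^T x - b_i:
  g_1((0, 3)) = 0
  g_2((0, 3)) = 0
Stationarity residual: grad f(x) + sum_i lambda_i a_i = (0, 0)
  -> stationarity OK
Primal feasibility (all g_i <= 0): OK
Dual feasibility (all lambda_i >= 0): FAILS
Complementary slackness (lambda_i * g_i(x) = 0 for all i): OK

Verdict: the first failing condition is dual_feasibility -> dual.

dual


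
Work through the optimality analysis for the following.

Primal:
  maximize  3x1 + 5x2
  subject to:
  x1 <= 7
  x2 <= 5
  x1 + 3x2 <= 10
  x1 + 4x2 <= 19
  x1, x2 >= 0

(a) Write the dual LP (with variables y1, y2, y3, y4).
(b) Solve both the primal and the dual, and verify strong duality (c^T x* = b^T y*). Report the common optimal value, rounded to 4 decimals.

The standard primal-dual pair for 'max c^T x s.t. A x <= b, x >= 0' is:
  Dual:  min b^T y  s.t.  A^T y >= c,  y >= 0.

So the dual LP is:
  minimize  7y1 + 5y2 + 10y3 + 19y4
  subject to:
    y1 + y3 + y4 >= 3
    y2 + 3y3 + 4y4 >= 5
    y1, y2, y3, y4 >= 0

Solving the primal: x* = (7, 1).
  primal value c^T x* = 26.
Solving the dual: y* = (1.3333, 0, 1.6667, 0).
  dual value b^T y* = 26.
Strong duality: c^T x* = b^T y*. Confirmed.

26


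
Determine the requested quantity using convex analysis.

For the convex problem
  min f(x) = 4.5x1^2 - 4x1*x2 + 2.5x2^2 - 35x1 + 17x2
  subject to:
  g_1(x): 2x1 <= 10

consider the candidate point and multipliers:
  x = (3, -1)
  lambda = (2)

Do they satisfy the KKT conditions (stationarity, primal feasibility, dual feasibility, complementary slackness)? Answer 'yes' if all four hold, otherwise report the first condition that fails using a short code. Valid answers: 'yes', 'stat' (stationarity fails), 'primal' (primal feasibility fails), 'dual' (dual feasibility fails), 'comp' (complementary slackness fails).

Gradient of f: grad f(x) = Q x + c = (-4, 0)
Constraint values g_i(x) = a_i^T x - b_i:
  g_1((3, -1)) = -4
Stationarity residual: grad f(x) + sum_i lambda_i a_i = (0, 0)
  -> stationarity OK
Primal feasibility (all g_i <= 0): OK
Dual feasibility (all lambda_i >= 0): OK
Complementary slackness (lambda_i * g_i(x) = 0 for all i): FAILS

Verdict: the first failing condition is complementary_slackness -> comp.

comp


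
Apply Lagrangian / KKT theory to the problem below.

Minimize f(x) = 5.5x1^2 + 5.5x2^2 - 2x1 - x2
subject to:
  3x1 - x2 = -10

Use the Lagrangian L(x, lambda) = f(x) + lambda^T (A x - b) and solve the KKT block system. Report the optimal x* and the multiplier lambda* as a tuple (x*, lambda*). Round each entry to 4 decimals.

Form the Lagrangian:
  L(x, lambda) = (1/2) x^T Q x + c^T x + lambda^T (A x - b)
Stationarity (grad_x L = 0): Q x + c + A^T lambda = 0.
Primal feasibility: A x = b.

This gives the KKT block system:
  [ Q   A^T ] [ x     ]   [-c ]
  [ A    0  ] [ lambda ] = [ b ]

Solving the linear system:
  x*      = (-2.9545, 1.1364)
  lambda* = (11.5)
  f(x*)   = 59.8864

x* = (-2.9545, 1.1364), lambda* = (11.5)


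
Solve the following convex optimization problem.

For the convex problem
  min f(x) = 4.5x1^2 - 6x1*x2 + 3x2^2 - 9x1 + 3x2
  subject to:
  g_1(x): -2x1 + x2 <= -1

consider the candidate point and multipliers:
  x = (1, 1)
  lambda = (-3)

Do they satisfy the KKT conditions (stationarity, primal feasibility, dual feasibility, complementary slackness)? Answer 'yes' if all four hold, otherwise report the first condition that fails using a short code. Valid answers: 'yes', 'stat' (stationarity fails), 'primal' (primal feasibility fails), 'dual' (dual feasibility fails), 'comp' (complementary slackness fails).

Gradient of f: grad f(x) = Q x + c = (-6, 3)
Constraint values g_i(x) = a_i^T x - b_i:
  g_1((1, 1)) = 0
Stationarity residual: grad f(x) + sum_i lambda_i a_i = (0, 0)
  -> stationarity OK
Primal feasibility (all g_i <= 0): OK
Dual feasibility (all lambda_i >= 0): FAILS
Complementary slackness (lambda_i * g_i(x) = 0 for all i): OK

Verdict: the first failing condition is dual_feasibility -> dual.

dual


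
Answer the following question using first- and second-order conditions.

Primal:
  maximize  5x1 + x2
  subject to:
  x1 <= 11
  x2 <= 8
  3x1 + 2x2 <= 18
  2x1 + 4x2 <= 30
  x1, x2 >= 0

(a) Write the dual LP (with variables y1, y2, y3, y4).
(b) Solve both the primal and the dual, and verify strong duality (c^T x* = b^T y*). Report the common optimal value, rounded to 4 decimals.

The standard primal-dual pair for 'max c^T x s.t. A x <= b, x >= 0' is:
  Dual:  min b^T y  s.t.  A^T y >= c,  y >= 0.

So the dual LP is:
  minimize  11y1 + 8y2 + 18y3 + 30y4
  subject to:
    y1 + 3y3 + 2y4 >= 5
    y2 + 2y3 + 4y4 >= 1
    y1, y2, y3, y4 >= 0

Solving the primal: x* = (6, 0).
  primal value c^T x* = 30.
Solving the dual: y* = (0, 0, 1.6667, 0).
  dual value b^T y* = 30.
Strong duality: c^T x* = b^T y*. Confirmed.

30


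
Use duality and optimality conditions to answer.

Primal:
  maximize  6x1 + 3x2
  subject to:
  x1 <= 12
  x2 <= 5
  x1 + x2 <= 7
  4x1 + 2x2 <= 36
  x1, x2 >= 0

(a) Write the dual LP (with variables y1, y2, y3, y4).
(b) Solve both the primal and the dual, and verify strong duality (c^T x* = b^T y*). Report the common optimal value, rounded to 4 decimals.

The standard primal-dual pair for 'max c^T x s.t. A x <= b, x >= 0' is:
  Dual:  min b^T y  s.t.  A^T y >= c,  y >= 0.

So the dual LP is:
  minimize  12y1 + 5y2 + 7y3 + 36y4
  subject to:
    y1 + y3 + 4y4 >= 6
    y2 + y3 + 2y4 >= 3
    y1, y2, y3, y4 >= 0

Solving the primal: x* = (7, 0).
  primal value c^T x* = 42.
Solving the dual: y* = (0, 0, 6, 0).
  dual value b^T y* = 42.
Strong duality: c^T x* = b^T y*. Confirmed.

42


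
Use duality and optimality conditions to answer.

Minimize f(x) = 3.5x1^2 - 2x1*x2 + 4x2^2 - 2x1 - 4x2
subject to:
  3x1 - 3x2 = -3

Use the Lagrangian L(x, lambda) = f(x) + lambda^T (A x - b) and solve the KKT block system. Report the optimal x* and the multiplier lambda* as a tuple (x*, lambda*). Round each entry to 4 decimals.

Form the Lagrangian:
  L(x, lambda) = (1/2) x^T Q x + c^T x + lambda^T (A x - b)
Stationarity (grad_x L = 0): Q x + c + A^T lambda = 0.
Primal feasibility: A x = b.

This gives the KKT block system:
  [ Q   A^T ] [ x     ]   [-c ]
  [ A    0  ] [ lambda ] = [ b ]

Solving the linear system:
  x*      = (0, 1)
  lambda* = (1.3333)
  f(x*)   = 0

x* = (0, 1), lambda* = (1.3333)


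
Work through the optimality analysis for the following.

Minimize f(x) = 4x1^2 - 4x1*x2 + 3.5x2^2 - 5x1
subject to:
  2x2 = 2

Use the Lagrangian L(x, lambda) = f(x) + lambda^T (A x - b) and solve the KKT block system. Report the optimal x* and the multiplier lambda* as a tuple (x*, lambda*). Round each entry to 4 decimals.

Form the Lagrangian:
  L(x, lambda) = (1/2) x^T Q x + c^T x + lambda^T (A x - b)
Stationarity (grad_x L = 0): Q x + c + A^T lambda = 0.
Primal feasibility: A x = b.

This gives the KKT block system:
  [ Q   A^T ] [ x     ]   [-c ]
  [ A    0  ] [ lambda ] = [ b ]

Solving the linear system:
  x*      = (1.125, 1)
  lambda* = (-1.25)
  f(x*)   = -1.5625

x* = (1.125, 1), lambda* = (-1.25)


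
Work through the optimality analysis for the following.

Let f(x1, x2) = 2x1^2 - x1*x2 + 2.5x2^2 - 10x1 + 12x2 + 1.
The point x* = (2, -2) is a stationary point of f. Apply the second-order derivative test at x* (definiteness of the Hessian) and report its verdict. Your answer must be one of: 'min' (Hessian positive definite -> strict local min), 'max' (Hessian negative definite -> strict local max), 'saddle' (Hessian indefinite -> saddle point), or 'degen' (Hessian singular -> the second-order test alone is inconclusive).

Compute the Hessian H = grad^2 f:
  H = [[4, -1], [-1, 5]]
Verify stationarity: grad f(x*) = H x* + g = (0, 0).
Eigenvalues of H: 3.382, 5.618.
Both eigenvalues > 0, so H is positive definite -> x* is a strict local min.

min


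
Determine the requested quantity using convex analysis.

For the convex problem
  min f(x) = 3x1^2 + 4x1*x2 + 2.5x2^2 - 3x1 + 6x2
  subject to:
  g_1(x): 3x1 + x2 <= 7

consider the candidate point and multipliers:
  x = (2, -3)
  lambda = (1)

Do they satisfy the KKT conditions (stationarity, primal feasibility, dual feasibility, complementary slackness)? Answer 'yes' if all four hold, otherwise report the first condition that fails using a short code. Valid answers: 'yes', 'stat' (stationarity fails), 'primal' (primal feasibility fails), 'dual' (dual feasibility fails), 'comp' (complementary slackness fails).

Gradient of f: grad f(x) = Q x + c = (-3, -1)
Constraint values g_i(x) = a_i^T x - b_i:
  g_1((2, -3)) = -4
Stationarity residual: grad f(x) + sum_i lambda_i a_i = (0, 0)
  -> stationarity OK
Primal feasibility (all g_i <= 0): OK
Dual feasibility (all lambda_i >= 0): OK
Complementary slackness (lambda_i * g_i(x) = 0 for all i): FAILS

Verdict: the first failing condition is complementary_slackness -> comp.

comp


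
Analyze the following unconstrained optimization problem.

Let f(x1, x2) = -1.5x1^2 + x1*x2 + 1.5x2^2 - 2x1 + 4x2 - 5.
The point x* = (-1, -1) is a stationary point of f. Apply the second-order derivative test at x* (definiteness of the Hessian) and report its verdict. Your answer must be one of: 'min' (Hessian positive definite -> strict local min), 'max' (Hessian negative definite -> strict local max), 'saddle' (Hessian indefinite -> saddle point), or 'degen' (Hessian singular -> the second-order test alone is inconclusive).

Compute the Hessian H = grad^2 f:
  H = [[-3, 1], [1, 3]]
Verify stationarity: grad f(x*) = H x* + g = (0, 0).
Eigenvalues of H: -3.1623, 3.1623.
Eigenvalues have mixed signs, so H is indefinite -> x* is a saddle point.

saddle


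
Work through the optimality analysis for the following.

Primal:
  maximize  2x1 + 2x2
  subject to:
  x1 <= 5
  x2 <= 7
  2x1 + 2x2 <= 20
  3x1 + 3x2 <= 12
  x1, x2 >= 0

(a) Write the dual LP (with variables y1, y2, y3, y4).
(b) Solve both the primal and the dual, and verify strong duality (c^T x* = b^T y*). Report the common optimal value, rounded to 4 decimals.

The standard primal-dual pair for 'max c^T x s.t. A x <= b, x >= 0' is:
  Dual:  min b^T y  s.t.  A^T y >= c,  y >= 0.

So the dual LP is:
  minimize  5y1 + 7y2 + 20y3 + 12y4
  subject to:
    y1 + 2y3 + 3y4 >= 2
    y2 + 2y3 + 3y4 >= 2
    y1, y2, y3, y4 >= 0

Solving the primal: x* = (4, 0).
  primal value c^T x* = 8.
Solving the dual: y* = (0, 0, 0, 0.6667).
  dual value b^T y* = 8.
Strong duality: c^T x* = b^T y*. Confirmed.

8


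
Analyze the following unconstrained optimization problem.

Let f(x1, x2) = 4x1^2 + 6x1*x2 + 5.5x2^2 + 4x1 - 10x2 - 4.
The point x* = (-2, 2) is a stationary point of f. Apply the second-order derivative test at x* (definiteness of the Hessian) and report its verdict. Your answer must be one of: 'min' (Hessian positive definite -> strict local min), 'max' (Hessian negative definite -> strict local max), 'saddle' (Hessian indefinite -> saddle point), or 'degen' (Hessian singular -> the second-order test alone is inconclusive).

Compute the Hessian H = grad^2 f:
  H = [[8, 6], [6, 11]]
Verify stationarity: grad f(x*) = H x* + g = (0, 0).
Eigenvalues of H: 3.3153, 15.6847.
Both eigenvalues > 0, so H is positive definite -> x* is a strict local min.

min


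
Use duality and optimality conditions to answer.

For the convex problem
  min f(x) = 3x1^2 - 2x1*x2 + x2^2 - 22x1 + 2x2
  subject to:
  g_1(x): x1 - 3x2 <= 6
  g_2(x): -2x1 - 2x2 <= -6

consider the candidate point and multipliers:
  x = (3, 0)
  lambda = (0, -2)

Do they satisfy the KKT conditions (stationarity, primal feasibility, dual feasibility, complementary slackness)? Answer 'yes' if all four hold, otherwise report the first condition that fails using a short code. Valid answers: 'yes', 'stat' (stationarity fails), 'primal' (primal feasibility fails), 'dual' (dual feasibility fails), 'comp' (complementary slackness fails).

Gradient of f: grad f(x) = Q x + c = (-4, -4)
Constraint values g_i(x) = a_i^T x - b_i:
  g_1((3, 0)) = -3
  g_2((3, 0)) = 0
Stationarity residual: grad f(x) + sum_i lambda_i a_i = (0, 0)
  -> stationarity OK
Primal feasibility (all g_i <= 0): OK
Dual feasibility (all lambda_i >= 0): FAILS
Complementary slackness (lambda_i * g_i(x) = 0 for all i): OK

Verdict: the first failing condition is dual_feasibility -> dual.

dual


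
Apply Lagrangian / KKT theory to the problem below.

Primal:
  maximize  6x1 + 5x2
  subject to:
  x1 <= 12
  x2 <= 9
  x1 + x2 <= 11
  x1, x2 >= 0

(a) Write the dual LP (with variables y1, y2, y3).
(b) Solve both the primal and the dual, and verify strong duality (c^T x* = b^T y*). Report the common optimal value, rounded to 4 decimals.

The standard primal-dual pair for 'max c^T x s.t. A x <= b, x >= 0' is:
  Dual:  min b^T y  s.t.  A^T y >= c,  y >= 0.

So the dual LP is:
  minimize  12y1 + 9y2 + 11y3
  subject to:
    y1 + y3 >= 6
    y2 + y3 >= 5
    y1, y2, y3 >= 0

Solving the primal: x* = (11, 0).
  primal value c^T x* = 66.
Solving the dual: y* = (0, 0, 6).
  dual value b^T y* = 66.
Strong duality: c^T x* = b^T y*. Confirmed.

66


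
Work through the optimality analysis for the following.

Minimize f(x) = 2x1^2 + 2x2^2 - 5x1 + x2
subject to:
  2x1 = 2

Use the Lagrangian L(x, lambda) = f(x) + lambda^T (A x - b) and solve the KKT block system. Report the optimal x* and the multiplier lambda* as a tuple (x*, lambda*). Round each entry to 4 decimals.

Form the Lagrangian:
  L(x, lambda) = (1/2) x^T Q x + c^T x + lambda^T (A x - b)
Stationarity (grad_x L = 0): Q x + c + A^T lambda = 0.
Primal feasibility: A x = b.

This gives the KKT block system:
  [ Q   A^T ] [ x     ]   [-c ]
  [ A    0  ] [ lambda ] = [ b ]

Solving the linear system:
  x*      = (1, -0.25)
  lambda* = (0.5)
  f(x*)   = -3.125

x* = (1, -0.25), lambda* = (0.5)


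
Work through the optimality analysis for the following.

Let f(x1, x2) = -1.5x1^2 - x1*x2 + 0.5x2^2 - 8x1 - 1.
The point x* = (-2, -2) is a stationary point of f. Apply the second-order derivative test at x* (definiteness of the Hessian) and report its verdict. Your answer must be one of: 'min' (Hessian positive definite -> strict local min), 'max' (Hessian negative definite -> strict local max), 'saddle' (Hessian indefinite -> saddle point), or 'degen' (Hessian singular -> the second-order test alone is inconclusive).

Compute the Hessian H = grad^2 f:
  H = [[-3, -1], [-1, 1]]
Verify stationarity: grad f(x*) = H x* + g = (0, 0).
Eigenvalues of H: -3.2361, 1.2361.
Eigenvalues have mixed signs, so H is indefinite -> x* is a saddle point.

saddle


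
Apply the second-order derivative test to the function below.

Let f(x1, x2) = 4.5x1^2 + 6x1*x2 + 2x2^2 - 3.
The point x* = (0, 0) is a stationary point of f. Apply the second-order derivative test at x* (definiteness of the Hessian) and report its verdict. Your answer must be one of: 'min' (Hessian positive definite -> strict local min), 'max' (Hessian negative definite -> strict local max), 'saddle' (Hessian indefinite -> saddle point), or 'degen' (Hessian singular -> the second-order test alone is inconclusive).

Compute the Hessian H = grad^2 f:
  H = [[9, 6], [6, 4]]
Verify stationarity: grad f(x*) = H x* + g = (0, 0).
Eigenvalues of H: 0, 13.
H has a zero eigenvalue (singular; positive semidefinite but not definite), so H is neither positive definite, negative definite, nor indefinite. The second-order test alone is inconclusive -> degen.
(Indeed, f is constant along the null direction of H through x*, so x* is not a strict local extremum.)

degen


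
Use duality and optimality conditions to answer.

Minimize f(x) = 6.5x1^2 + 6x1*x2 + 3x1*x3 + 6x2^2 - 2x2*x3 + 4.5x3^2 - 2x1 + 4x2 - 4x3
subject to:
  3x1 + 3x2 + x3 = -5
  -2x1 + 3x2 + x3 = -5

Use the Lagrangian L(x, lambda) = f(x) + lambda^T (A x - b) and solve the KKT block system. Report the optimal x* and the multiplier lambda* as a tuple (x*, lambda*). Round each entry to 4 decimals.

Form the Lagrangian:
  L(x, lambda) = (1/2) x^T Q x + c^T x + lambda^T (A x - b)
Stationarity (grad_x L = 0): Q x + c + A^T lambda = 0.
Primal feasibility: A x = b.

This gives the KKT block system:
  [ Q   A^T ] [ x     ]   [-c ]
  [ A    0  ] [ lambda ] = [ b ]

Solving the linear system:
  x*      = (0, -1.5333, -0.4)
  lambda* = (4.2933, 0.24)
  f(x*)   = 9.0667

x* = (0, -1.5333, -0.4), lambda* = (4.2933, 0.24)


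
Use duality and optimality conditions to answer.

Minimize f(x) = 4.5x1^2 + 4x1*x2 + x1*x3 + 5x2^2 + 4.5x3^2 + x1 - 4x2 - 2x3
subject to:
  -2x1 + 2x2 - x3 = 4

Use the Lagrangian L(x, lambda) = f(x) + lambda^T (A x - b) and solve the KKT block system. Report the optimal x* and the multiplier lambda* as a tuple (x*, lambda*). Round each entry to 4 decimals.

Form the Lagrangian:
  L(x, lambda) = (1/2) x^T Q x + c^T x + lambda^T (A x - b)
Stationarity (grad_x L = 0): Q x + c + A^T lambda = 0.
Primal feasibility: A x = b.

This gives the KKT block system:
  [ Q   A^T ] [ x     ]   [-c ]
  [ A    0  ] [ lambda ] = [ b ]

Solving the linear system:
  x*      = (-0.9716, 1.1055, 0.1542)
  lambda* = (-1.5842)
  f(x*)   = 0.3174

x* = (-0.9716, 1.1055, 0.1542), lambda* = (-1.5842)


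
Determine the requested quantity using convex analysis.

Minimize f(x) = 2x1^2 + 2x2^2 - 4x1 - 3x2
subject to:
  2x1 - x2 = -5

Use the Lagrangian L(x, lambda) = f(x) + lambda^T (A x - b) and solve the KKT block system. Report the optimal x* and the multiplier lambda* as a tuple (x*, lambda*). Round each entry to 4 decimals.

Form the Lagrangian:
  L(x, lambda) = (1/2) x^T Q x + c^T x + lambda^T (A x - b)
Stationarity (grad_x L = 0): Q x + c + A^T lambda = 0.
Primal feasibility: A x = b.

This gives the KKT block system:
  [ Q   A^T ] [ x     ]   [-c ]
  [ A    0  ] [ lambda ] = [ b ]

Solving the linear system:
  x*      = (-1.5, 2)
  lambda* = (5)
  f(x*)   = 12.5

x* = (-1.5, 2), lambda* = (5)


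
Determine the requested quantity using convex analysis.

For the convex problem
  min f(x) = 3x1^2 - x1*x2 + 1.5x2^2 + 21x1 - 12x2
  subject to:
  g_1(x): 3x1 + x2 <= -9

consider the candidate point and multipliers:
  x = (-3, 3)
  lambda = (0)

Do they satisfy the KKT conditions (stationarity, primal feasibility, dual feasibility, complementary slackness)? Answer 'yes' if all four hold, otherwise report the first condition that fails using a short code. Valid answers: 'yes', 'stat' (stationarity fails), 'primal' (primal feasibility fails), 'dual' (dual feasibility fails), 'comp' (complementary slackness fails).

Gradient of f: grad f(x) = Q x + c = (0, 0)
Constraint values g_i(x) = a_i^T x - b_i:
  g_1((-3, 3)) = 3
Stationarity residual: grad f(x) + sum_i lambda_i a_i = (0, 0)
  -> stationarity OK
Primal feasibility (all g_i <= 0): FAILS
Dual feasibility (all lambda_i >= 0): OK
Complementary slackness (lambda_i * g_i(x) = 0 for all i): OK

Verdict: the first failing condition is primal_feasibility -> primal.

primal


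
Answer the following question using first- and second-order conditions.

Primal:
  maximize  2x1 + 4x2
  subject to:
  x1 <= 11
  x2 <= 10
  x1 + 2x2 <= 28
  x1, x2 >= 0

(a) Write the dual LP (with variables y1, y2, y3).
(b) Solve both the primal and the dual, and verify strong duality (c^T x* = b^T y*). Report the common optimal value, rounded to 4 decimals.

The standard primal-dual pair for 'max c^T x s.t. A x <= b, x >= 0' is:
  Dual:  min b^T y  s.t.  A^T y >= c,  y >= 0.

So the dual LP is:
  minimize  11y1 + 10y2 + 28y3
  subject to:
    y1 + y3 >= 2
    y2 + 2y3 >= 4
    y1, y2, y3 >= 0

Solving the primal: x* = (8, 10).
  primal value c^T x* = 56.
Solving the dual: y* = (0, 0, 2).
  dual value b^T y* = 56.
Strong duality: c^T x* = b^T y*. Confirmed.

56


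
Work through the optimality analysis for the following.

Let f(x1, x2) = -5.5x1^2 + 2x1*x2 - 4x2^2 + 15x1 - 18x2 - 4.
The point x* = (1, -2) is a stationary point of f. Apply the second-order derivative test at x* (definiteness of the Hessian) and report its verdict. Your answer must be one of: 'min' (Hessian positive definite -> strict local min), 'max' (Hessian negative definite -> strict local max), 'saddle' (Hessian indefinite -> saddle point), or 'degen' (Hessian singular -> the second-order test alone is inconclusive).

Compute the Hessian H = grad^2 f:
  H = [[-11, 2], [2, -8]]
Verify stationarity: grad f(x*) = H x* + g = (0, 0).
Eigenvalues of H: -12, -7.
Both eigenvalues < 0, so H is negative definite -> x* is a strict local max.

max


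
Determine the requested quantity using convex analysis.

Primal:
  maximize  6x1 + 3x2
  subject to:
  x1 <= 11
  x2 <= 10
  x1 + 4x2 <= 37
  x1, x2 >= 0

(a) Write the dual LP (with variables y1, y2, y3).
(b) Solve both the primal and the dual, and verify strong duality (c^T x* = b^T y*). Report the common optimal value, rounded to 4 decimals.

The standard primal-dual pair for 'max c^T x s.t. A x <= b, x >= 0' is:
  Dual:  min b^T y  s.t.  A^T y >= c,  y >= 0.

So the dual LP is:
  minimize  11y1 + 10y2 + 37y3
  subject to:
    y1 + y3 >= 6
    y2 + 4y3 >= 3
    y1, y2, y3 >= 0

Solving the primal: x* = (11, 6.5).
  primal value c^T x* = 85.5.
Solving the dual: y* = (5.25, 0, 0.75).
  dual value b^T y* = 85.5.
Strong duality: c^T x* = b^T y*. Confirmed.

85.5


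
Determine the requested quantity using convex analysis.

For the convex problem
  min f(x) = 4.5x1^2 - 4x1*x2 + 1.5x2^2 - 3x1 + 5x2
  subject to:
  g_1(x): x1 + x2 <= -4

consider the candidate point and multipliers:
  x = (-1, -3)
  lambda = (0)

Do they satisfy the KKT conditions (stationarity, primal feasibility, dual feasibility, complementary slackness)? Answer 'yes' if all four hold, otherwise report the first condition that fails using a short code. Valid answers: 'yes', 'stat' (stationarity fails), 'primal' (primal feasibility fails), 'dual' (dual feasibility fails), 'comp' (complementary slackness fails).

Gradient of f: grad f(x) = Q x + c = (0, 0)
Constraint values g_i(x) = a_i^T x - b_i:
  g_1((-1, -3)) = 0
Stationarity residual: grad f(x) + sum_i lambda_i a_i = (0, 0)
  -> stationarity OK
Primal feasibility (all g_i <= 0): OK
Dual feasibility (all lambda_i >= 0): OK
Complementary slackness (lambda_i * g_i(x) = 0 for all i): OK

Verdict: yes, KKT holds.

yes


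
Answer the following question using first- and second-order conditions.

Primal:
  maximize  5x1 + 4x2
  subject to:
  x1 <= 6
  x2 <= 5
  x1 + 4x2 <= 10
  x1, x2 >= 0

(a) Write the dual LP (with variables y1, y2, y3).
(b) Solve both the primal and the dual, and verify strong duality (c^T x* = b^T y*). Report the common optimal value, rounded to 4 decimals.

The standard primal-dual pair for 'max c^T x s.t. A x <= b, x >= 0' is:
  Dual:  min b^T y  s.t.  A^T y >= c,  y >= 0.

So the dual LP is:
  minimize  6y1 + 5y2 + 10y3
  subject to:
    y1 + y3 >= 5
    y2 + 4y3 >= 4
    y1, y2, y3 >= 0

Solving the primal: x* = (6, 1).
  primal value c^T x* = 34.
Solving the dual: y* = (4, 0, 1).
  dual value b^T y* = 34.
Strong duality: c^T x* = b^T y*. Confirmed.

34


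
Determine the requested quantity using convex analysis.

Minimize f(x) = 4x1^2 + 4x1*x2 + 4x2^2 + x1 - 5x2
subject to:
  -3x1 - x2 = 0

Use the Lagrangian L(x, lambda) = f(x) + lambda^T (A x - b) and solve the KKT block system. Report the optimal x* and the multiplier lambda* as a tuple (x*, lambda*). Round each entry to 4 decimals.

Form the Lagrangian:
  L(x, lambda) = (1/2) x^T Q x + c^T x + lambda^T (A x - b)
Stationarity (grad_x L = 0): Q x + c + A^T lambda = 0.
Primal feasibility: A x = b.

This gives the KKT block system:
  [ Q   A^T ] [ x     ]   [-c ]
  [ A    0  ] [ lambda ] = [ b ]

Solving the linear system:
  x*      = (-0.2857, 0.8571)
  lambda* = (0.7143)
  f(x*)   = -2.2857

x* = (-0.2857, 0.8571), lambda* = (0.7143)


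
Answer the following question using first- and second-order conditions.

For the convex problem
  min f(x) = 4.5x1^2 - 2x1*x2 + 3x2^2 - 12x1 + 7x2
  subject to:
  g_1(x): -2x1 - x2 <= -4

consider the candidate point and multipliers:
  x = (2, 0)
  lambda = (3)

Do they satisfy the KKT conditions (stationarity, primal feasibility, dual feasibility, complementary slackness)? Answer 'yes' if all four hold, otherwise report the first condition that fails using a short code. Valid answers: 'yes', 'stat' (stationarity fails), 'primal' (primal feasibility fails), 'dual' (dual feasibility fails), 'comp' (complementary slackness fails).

Gradient of f: grad f(x) = Q x + c = (6, 3)
Constraint values g_i(x) = a_i^T x - b_i:
  g_1((2, 0)) = 0
Stationarity residual: grad f(x) + sum_i lambda_i a_i = (0, 0)
  -> stationarity OK
Primal feasibility (all g_i <= 0): OK
Dual feasibility (all lambda_i >= 0): OK
Complementary slackness (lambda_i * g_i(x) = 0 for all i): OK

Verdict: yes, KKT holds.

yes


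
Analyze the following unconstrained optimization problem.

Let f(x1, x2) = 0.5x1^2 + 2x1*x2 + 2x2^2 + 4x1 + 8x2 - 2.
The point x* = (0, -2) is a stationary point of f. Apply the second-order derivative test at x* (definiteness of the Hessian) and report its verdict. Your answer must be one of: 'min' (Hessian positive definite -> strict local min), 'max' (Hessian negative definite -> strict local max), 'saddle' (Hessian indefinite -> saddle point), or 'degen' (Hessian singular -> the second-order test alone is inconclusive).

Compute the Hessian H = grad^2 f:
  H = [[1, 2], [2, 4]]
Verify stationarity: grad f(x*) = H x* + g = (0, 0).
Eigenvalues of H: 0, 5.
H has a zero eigenvalue (singular; positive semidefinite but not definite), so H is neither positive definite, negative definite, nor indefinite. The second-order test alone is inconclusive -> degen.
(Indeed, f is constant along the null direction of H through x*, so x* is not a strict local extremum.)

degen


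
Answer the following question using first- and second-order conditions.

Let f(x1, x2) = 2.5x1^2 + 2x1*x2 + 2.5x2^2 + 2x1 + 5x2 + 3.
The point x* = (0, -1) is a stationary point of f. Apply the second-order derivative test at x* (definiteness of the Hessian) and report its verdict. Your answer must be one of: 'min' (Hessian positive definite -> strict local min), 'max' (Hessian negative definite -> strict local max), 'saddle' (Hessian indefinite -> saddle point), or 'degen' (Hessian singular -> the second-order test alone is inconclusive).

Compute the Hessian H = grad^2 f:
  H = [[5, 2], [2, 5]]
Verify stationarity: grad f(x*) = H x* + g = (0, 0).
Eigenvalues of H: 3, 7.
Both eigenvalues > 0, so H is positive definite -> x* is a strict local min.

min


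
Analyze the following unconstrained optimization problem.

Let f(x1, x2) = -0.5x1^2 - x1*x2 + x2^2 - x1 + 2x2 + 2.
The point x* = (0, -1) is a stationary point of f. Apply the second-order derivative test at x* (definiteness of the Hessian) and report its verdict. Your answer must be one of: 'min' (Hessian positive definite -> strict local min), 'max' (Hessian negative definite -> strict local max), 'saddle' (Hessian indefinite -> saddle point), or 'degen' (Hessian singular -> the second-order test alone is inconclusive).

Compute the Hessian H = grad^2 f:
  H = [[-1, -1], [-1, 2]]
Verify stationarity: grad f(x*) = H x* + g = (0, 0).
Eigenvalues of H: -1.3028, 2.3028.
Eigenvalues have mixed signs, so H is indefinite -> x* is a saddle point.

saddle


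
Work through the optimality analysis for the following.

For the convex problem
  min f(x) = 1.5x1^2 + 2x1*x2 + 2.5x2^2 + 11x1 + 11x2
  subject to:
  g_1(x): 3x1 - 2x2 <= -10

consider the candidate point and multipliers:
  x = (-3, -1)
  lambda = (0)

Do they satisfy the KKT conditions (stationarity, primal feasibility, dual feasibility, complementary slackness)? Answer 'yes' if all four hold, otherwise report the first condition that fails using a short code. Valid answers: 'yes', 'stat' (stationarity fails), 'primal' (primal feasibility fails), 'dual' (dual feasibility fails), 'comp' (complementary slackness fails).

Gradient of f: grad f(x) = Q x + c = (0, 0)
Constraint values g_i(x) = a_i^T x - b_i:
  g_1((-3, -1)) = 3
Stationarity residual: grad f(x) + sum_i lambda_i a_i = (0, 0)
  -> stationarity OK
Primal feasibility (all g_i <= 0): FAILS
Dual feasibility (all lambda_i >= 0): OK
Complementary slackness (lambda_i * g_i(x) = 0 for all i): OK

Verdict: the first failing condition is primal_feasibility -> primal.

primal


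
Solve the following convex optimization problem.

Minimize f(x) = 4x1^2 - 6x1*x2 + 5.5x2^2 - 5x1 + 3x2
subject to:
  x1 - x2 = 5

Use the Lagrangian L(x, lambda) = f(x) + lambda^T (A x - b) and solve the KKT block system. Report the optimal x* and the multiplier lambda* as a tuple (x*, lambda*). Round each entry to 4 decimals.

Form the Lagrangian:
  L(x, lambda) = (1/2) x^T Q x + c^T x + lambda^T (A x - b)
Stationarity (grad_x L = 0): Q x + c + A^T lambda = 0.
Primal feasibility: A x = b.

This gives the KKT block system:
  [ Q   A^T ] [ x     ]   [-c ]
  [ A    0  ] [ lambda ] = [ b ]

Solving the linear system:
  x*      = (3.8571, -1.1429)
  lambda* = (-32.7143)
  f(x*)   = 70.4286

x* = (3.8571, -1.1429), lambda* = (-32.7143)


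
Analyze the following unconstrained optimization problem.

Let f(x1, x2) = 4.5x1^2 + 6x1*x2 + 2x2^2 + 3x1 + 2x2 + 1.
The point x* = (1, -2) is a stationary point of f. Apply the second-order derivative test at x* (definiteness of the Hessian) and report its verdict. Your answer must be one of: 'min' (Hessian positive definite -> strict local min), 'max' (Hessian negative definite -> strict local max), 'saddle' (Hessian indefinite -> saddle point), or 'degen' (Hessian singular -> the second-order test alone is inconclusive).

Compute the Hessian H = grad^2 f:
  H = [[9, 6], [6, 4]]
Verify stationarity: grad f(x*) = H x* + g = (0, 0).
Eigenvalues of H: 0, 13.
H has a zero eigenvalue (singular; positive semidefinite but not definite), so H is neither positive definite, negative definite, nor indefinite. The second-order test alone is inconclusive -> degen.
(Indeed, f is constant along the null direction of H through x*, so x* is not a strict local extremum.)

degen


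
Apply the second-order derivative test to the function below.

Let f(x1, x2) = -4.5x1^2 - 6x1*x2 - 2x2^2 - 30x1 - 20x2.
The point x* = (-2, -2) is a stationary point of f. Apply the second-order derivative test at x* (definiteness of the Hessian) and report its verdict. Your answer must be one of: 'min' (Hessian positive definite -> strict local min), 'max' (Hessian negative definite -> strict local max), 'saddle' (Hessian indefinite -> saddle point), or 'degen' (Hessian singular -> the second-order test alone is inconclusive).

Compute the Hessian H = grad^2 f:
  H = [[-9, -6], [-6, -4]]
Verify stationarity: grad f(x*) = H x* + g = (0, 0).
Eigenvalues of H: -13, 0.
H has a zero eigenvalue (singular; negative semidefinite but not definite), so H is neither positive definite, negative definite, nor indefinite. The second-order test alone is inconclusive -> degen.
(Indeed, f is constant along the null direction of H through x*, so x* is not a strict local extremum.)

degen


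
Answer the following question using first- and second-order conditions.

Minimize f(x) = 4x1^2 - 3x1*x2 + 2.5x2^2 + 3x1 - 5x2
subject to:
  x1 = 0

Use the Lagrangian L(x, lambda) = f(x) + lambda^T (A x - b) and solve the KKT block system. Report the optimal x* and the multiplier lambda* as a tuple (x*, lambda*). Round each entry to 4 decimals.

Form the Lagrangian:
  L(x, lambda) = (1/2) x^T Q x + c^T x + lambda^T (A x - b)
Stationarity (grad_x L = 0): Q x + c + A^T lambda = 0.
Primal feasibility: A x = b.

This gives the KKT block system:
  [ Q   A^T ] [ x     ]   [-c ]
  [ A    0  ] [ lambda ] = [ b ]

Solving the linear system:
  x*      = (0, 1)
  lambda* = (0)
  f(x*)   = -2.5

x* = (0, 1), lambda* = (0)


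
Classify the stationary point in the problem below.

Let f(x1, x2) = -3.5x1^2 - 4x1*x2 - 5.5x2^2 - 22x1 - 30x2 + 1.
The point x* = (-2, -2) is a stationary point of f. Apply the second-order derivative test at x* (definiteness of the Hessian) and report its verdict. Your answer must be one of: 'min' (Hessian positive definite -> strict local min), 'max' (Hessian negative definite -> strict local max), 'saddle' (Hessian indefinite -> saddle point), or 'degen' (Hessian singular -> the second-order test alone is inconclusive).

Compute the Hessian H = grad^2 f:
  H = [[-7, -4], [-4, -11]]
Verify stationarity: grad f(x*) = H x* + g = (0, 0).
Eigenvalues of H: -13.4721, -4.5279.
Both eigenvalues < 0, so H is negative definite -> x* is a strict local max.

max


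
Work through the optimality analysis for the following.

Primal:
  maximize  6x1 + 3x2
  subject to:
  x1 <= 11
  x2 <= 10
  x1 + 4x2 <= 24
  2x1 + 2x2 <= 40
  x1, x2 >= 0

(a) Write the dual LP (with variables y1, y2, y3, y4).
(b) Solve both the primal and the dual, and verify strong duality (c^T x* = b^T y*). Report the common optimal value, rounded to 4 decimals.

The standard primal-dual pair for 'max c^T x s.t. A x <= b, x >= 0' is:
  Dual:  min b^T y  s.t.  A^T y >= c,  y >= 0.

So the dual LP is:
  minimize  11y1 + 10y2 + 24y3 + 40y4
  subject to:
    y1 + y3 + 2y4 >= 6
    y2 + 4y3 + 2y4 >= 3
    y1, y2, y3, y4 >= 0

Solving the primal: x* = (11, 3.25).
  primal value c^T x* = 75.75.
Solving the dual: y* = (5.25, 0, 0.75, 0).
  dual value b^T y* = 75.75.
Strong duality: c^T x* = b^T y*. Confirmed.

75.75


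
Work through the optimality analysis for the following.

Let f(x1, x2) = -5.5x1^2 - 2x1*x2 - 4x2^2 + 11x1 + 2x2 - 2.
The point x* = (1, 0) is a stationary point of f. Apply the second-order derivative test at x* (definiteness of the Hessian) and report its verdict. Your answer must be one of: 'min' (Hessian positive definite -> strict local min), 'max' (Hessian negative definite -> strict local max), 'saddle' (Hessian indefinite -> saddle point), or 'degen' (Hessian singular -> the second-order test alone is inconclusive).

Compute the Hessian H = grad^2 f:
  H = [[-11, -2], [-2, -8]]
Verify stationarity: grad f(x*) = H x* + g = (0, 0).
Eigenvalues of H: -12, -7.
Both eigenvalues < 0, so H is negative definite -> x* is a strict local max.

max


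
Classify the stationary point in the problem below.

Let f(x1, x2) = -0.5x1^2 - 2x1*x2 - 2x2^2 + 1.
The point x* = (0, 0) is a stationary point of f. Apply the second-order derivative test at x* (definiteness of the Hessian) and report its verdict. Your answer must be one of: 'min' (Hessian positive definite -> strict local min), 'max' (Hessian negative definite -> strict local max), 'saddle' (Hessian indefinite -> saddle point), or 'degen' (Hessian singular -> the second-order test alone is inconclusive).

Compute the Hessian H = grad^2 f:
  H = [[-1, -2], [-2, -4]]
Verify stationarity: grad f(x*) = H x* + g = (0, 0).
Eigenvalues of H: -5, 0.
H has a zero eigenvalue (singular; negative semidefinite but not definite), so H is neither positive definite, negative definite, nor indefinite. The second-order test alone is inconclusive -> degen.
(Indeed, f is constant along the null direction of H through x*, so x* is not a strict local extremum.)

degen
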